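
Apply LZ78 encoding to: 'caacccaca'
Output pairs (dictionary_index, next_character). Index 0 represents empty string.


LZ78 encoding steps:
Dictionary: {0: ''}
Step 1: w='' (idx 0), next='c' -> output (0, 'c'), add 'c' as idx 1
Step 2: w='' (idx 0), next='a' -> output (0, 'a'), add 'a' as idx 2
Step 3: w='a' (idx 2), next='c' -> output (2, 'c'), add 'ac' as idx 3
Step 4: w='c' (idx 1), next='c' -> output (1, 'c'), add 'cc' as idx 4
Step 5: w='ac' (idx 3), next='a' -> output (3, 'a'), add 'aca' as idx 5


Encoded: [(0, 'c'), (0, 'a'), (2, 'c'), (1, 'c'), (3, 'a')]


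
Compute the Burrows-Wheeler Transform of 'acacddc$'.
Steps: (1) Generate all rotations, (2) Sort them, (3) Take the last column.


Rotations (sorted):
  0: $acacddc -> last char: c
  1: acacddc$ -> last char: $
  2: acddc$ac -> last char: c
  3: c$acacdd -> last char: d
  4: cacddc$a -> last char: a
  5: cddc$aca -> last char: a
  6: dc$acacd -> last char: d
  7: ddc$acac -> last char: c


BWT = c$cdaadc


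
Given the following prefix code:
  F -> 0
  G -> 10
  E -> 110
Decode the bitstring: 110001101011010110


Decoding step by step:
Bits 110 -> E
Bits 0 -> F
Bits 0 -> F
Bits 110 -> E
Bits 10 -> G
Bits 110 -> E
Bits 10 -> G
Bits 110 -> E


Decoded message: EFFEGEGE


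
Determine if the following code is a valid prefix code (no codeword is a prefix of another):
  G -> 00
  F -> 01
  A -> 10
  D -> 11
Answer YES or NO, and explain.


Checking each pair (does one codeword prefix another?):
  G='00' vs F='01': no prefix
  G='00' vs A='10': no prefix
  G='00' vs D='11': no prefix
  F='01' vs G='00': no prefix
  F='01' vs A='10': no prefix
  F='01' vs D='11': no prefix
  A='10' vs G='00': no prefix
  A='10' vs F='01': no prefix
  A='10' vs D='11': no prefix
  D='11' vs G='00': no prefix
  D='11' vs F='01': no prefix
  D='11' vs A='10': no prefix
No violation found over all pairs.

YES -- this is a valid prefix code. No codeword is a prefix of any other codeword.


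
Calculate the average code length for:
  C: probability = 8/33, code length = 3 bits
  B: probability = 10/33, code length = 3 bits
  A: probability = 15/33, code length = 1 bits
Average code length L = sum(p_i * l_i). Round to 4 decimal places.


Weighted contributions p_i * l_i:
  C: (8/33) * 3 = 24/33
  B: (10/33) * 3 = 30/33
  A: (15/33) * 1 = 15/33
Sum = (24 + 30 + 15)/33 = 69/33

L = 69/33 = 2.0909 bits/symbol


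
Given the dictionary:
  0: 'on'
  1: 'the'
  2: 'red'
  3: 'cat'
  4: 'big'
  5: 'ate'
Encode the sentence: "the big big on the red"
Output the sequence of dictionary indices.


Look up each word in the dictionary:
  'the' -> 1
  'big' -> 4
  'big' -> 4
  'on' -> 0
  'the' -> 1
  'red' -> 2

Encoded: [1, 4, 4, 0, 1, 2]


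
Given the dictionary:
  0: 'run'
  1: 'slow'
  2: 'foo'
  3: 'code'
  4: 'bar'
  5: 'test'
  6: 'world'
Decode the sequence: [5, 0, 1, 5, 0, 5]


Look up each index in the dictionary:
  5 -> 'test'
  0 -> 'run'
  1 -> 'slow'
  5 -> 'test'
  0 -> 'run'
  5 -> 'test'

Decoded: "test run slow test run test"


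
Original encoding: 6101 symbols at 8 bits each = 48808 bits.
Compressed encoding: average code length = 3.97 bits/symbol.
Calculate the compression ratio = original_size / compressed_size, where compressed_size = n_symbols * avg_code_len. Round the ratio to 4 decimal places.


original_size = n_symbols * orig_bits = 6101 * 8 = 48808 bits
compressed_size = n_symbols * avg_code_len = 6101 * 3.97 = 24220.97 bits
ratio = original_size / compressed_size = 48808 / 24220.97 = 2.0151

Compression ratio = 2.0151


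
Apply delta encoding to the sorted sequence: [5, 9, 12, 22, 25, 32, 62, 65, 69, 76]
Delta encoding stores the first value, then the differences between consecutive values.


First value: 5
Deltas:
  9 - 5 = 4
  12 - 9 = 3
  22 - 12 = 10
  25 - 22 = 3
  32 - 25 = 7
  62 - 32 = 30
  65 - 62 = 3
  69 - 65 = 4
  76 - 69 = 7


Delta encoded: [5, 4, 3, 10, 3, 7, 30, 3, 4, 7]


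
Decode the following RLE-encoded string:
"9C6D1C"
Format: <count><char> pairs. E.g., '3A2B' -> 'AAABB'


Expanding each <count><char> pair:
  9C -> 'CCCCCCCCC'
  6D -> 'DDDDDD'
  1C -> 'C'

Decoded = CCCCCCCCCDDDDDDC


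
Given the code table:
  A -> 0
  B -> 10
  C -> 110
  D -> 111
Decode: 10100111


Decoding:
10 -> B
10 -> B
0 -> A
111 -> D


Result: BBAD


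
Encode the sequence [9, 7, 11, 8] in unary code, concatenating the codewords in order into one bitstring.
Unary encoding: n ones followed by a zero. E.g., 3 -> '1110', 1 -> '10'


Encode each number as n ones followed by a terminating 0:
  9 -> 1111111110 (10 bits)
  7 -> 11111110 (8 bits)
  11 -> 111111111110 (12 bits)
  8 -> 111111110 (9 bits)
Total length = 10 + 8 + 12 + 9 = 39 bits.

Unary([9, 7, 11, 8]) = 111111111011111110111111111110111111110 (39 bits)


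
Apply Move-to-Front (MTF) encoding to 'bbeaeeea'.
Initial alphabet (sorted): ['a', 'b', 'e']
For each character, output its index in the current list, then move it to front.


MTF encoding:
'b': index 1 in ['a', 'b', 'e'] -> ['b', 'a', 'e']
'b': index 0 in ['b', 'a', 'e'] -> ['b', 'a', 'e']
'e': index 2 in ['b', 'a', 'e'] -> ['e', 'b', 'a']
'a': index 2 in ['e', 'b', 'a'] -> ['a', 'e', 'b']
'e': index 1 in ['a', 'e', 'b'] -> ['e', 'a', 'b']
'e': index 0 in ['e', 'a', 'b'] -> ['e', 'a', 'b']
'e': index 0 in ['e', 'a', 'b'] -> ['e', 'a', 'b']
'a': index 1 in ['e', 'a', 'b'] -> ['a', 'e', 'b']


Output: [1, 0, 2, 2, 1, 0, 0, 1]


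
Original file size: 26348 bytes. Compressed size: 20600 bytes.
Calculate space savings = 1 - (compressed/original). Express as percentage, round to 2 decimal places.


ratio = compressed/original = 20600/26348 = 0.781843
savings = 1 - ratio = 1 - 0.781843 = 0.218157
as a percentage: 0.218157 * 100 = 21.82%

Space savings = 1 - 20600/26348 = 21.82%


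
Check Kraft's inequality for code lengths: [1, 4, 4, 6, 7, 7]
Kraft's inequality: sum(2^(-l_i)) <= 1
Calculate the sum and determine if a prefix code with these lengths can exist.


Sum = 2^(-1) + 2^(-4) + 2^(-4) + 2^(-6) + 2^(-7) + 2^(-7)
    = 0.5 + 0.0625 + 0.0625 + 0.015625 + 0.0078125 + 0.0078125
    = 84/128 = 0.65625
Since 0.65625 <= 1, Kraft's inequality IS satisfied.
A prefix code with these lengths CAN exist.

Kraft sum = 0.65625. Satisfied.


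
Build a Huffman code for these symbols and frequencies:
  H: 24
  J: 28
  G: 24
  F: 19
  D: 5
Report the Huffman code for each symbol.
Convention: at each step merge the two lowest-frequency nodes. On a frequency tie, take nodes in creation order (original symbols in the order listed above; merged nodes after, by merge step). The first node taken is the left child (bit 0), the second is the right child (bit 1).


Huffman tree construction:
Step 1: Merge D(5) + F(19) = 24
Step 2: Merge H(24) + G(24) = 48
Step 3: Merge (D+F)(24) + J(28) = 52
Step 4: Merge (H+G)(48) + ((D+F)+J)(52) = 100
Read each symbol's code off the tree from the root (left child = 0, right child = 1).

Codes:
  H: 00 (length 2)
  J: 11 (length 2)
  G: 01 (length 2)
  F: 101 (length 3)
  D: 100 (length 3)
Average code length: 224/100 = 2.2400 bits/symbol


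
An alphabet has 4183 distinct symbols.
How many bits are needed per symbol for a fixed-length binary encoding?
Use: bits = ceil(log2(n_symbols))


log2(4183) = 12.0303
Bracket: 2^12 = 4096 < 4183 <= 2^13 = 8192
So ceil(log2(4183)) = 13

bits = ceil(log2(4183)) = ceil(12.0303) = 13 bits


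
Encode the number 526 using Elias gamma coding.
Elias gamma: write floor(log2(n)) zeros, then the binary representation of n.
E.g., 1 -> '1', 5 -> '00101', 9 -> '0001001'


num_bits = floor(log2(526)) + 1 = 10
leading_zeros = num_bits - 1 = 9
binary(526) = 1000001110

Elias gamma(526) = '000000000' + '1000001110' = 0000000001000001110 (19 bits)


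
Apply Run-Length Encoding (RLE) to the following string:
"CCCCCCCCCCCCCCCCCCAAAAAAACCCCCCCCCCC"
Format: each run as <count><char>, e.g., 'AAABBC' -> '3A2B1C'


Scanning runs left to right:
  i=0: run of 'C' x 18 -> '18C'
  i=18: run of 'A' x 7 -> '7A'
  i=25: run of 'C' x 11 -> '11C'

RLE = 18C7A11C


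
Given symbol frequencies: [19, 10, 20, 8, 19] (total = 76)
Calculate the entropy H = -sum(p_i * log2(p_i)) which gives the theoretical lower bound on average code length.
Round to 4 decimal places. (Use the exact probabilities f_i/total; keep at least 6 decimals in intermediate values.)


Per-symbol terms -p_i * log2(p_i) with p_i = f_i/76:
  p = 19/76 = 0.250000: log2(p) = -2.000000, -p*log2(p) = 0.500000
  p = 10/76 = 0.131579: log2(p) = -2.925999, -p*log2(p) = 0.385000
  p = 20/76 = 0.263158: log2(p) = -1.925999, -p*log2(p) = 0.506842
  p = 8/76 = 0.105263: log2(p) = -3.247928, -p*log2(p) = 0.341887
  p = 19/76 = 0.250000: log2(p) = -2.000000, -p*log2(p) = 0.500000
H = 0.500000 + 0.385000 + 0.506842 + 0.341887 + 0.500000 = 2.233729

H = 2.2337 bits/symbol


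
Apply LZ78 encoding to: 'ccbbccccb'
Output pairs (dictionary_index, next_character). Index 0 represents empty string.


LZ78 encoding steps:
Dictionary: {0: ''}
Step 1: w='' (idx 0), next='c' -> output (0, 'c'), add 'c' as idx 1
Step 2: w='c' (idx 1), next='b' -> output (1, 'b'), add 'cb' as idx 2
Step 3: w='' (idx 0), next='b' -> output (0, 'b'), add 'b' as idx 3
Step 4: w='c' (idx 1), next='c' -> output (1, 'c'), add 'cc' as idx 4
Step 5: w='cc' (idx 4), next='b' -> output (4, 'b'), add 'ccb' as idx 5


Encoded: [(0, 'c'), (1, 'b'), (0, 'b'), (1, 'c'), (4, 'b')]


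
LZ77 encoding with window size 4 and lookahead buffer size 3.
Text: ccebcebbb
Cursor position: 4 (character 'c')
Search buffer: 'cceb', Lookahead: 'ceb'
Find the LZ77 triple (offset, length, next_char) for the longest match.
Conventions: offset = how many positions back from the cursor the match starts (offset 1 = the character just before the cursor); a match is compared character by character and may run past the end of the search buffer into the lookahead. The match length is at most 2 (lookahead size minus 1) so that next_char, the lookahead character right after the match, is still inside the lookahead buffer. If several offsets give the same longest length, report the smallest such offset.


Try each offset into the search buffer:
  offset=1 (pos 3, char 'b'): match length 0
  offset=2 (pos 2, char 'e'): match length 0
  offset=3 (pos 1, char 'c'): match length 2
  offset=4 (pos 0, char 'c'): match length 1
Longest match has length 2 at offset 3.
next_char = character at position 4 + 2 = 6 -> 'b'

Best match: offset=3, length=2 (matching 'ce' starting at position 1)
LZ77 triple: (3, 2, 'b')


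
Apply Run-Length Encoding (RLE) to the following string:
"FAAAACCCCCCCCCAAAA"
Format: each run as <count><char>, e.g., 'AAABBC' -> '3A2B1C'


Scanning runs left to right:
  i=0: run of 'F' x 1 -> '1F'
  i=1: run of 'A' x 4 -> '4A'
  i=5: run of 'C' x 9 -> '9C'
  i=14: run of 'A' x 4 -> '4A'

RLE = 1F4A9C4A


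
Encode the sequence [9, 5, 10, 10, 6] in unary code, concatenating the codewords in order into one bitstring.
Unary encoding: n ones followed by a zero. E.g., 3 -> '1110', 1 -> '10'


Encode each number as n ones followed by a terminating 0:
  9 -> 1111111110 (10 bits)
  5 -> 111110 (6 bits)
  10 -> 11111111110 (11 bits)
  10 -> 11111111110 (11 bits)
  6 -> 1111110 (7 bits)
Total length = 10 + 6 + 11 + 11 + 7 = 45 bits.

Unary([9, 5, 10, 10, 6]) = 111111111011111011111111110111111111101111110 (45 bits)


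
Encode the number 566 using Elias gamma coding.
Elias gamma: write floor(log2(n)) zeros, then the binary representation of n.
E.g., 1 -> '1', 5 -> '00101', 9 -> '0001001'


num_bits = floor(log2(566)) + 1 = 10
leading_zeros = num_bits - 1 = 9
binary(566) = 1000110110

Elias gamma(566) = '000000000' + '1000110110' = 0000000001000110110 (19 bits)


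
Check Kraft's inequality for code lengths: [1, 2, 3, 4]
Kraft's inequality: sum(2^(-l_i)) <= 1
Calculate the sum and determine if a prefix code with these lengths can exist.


Sum = 2^(-1) + 2^(-2) + 2^(-3) + 2^(-4)
    = 0.5 + 0.25 + 0.125 + 0.0625
    = 15/16 = 0.9375
Since 0.9375 <= 1, Kraft's inequality IS satisfied.
A prefix code with these lengths CAN exist.

Kraft sum = 0.9375. Satisfied.


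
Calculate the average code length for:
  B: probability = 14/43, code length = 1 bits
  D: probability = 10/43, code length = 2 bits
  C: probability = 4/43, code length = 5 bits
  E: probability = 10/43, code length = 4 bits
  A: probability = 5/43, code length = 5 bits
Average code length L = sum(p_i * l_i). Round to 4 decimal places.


Weighted contributions p_i * l_i:
  B: (14/43) * 1 = 14/43
  D: (10/43) * 2 = 20/43
  C: (4/43) * 5 = 20/43
  E: (10/43) * 4 = 40/43
  A: (5/43) * 5 = 25/43
Sum = (14 + 20 + 20 + 40 + 25)/43 = 119/43

L = 119/43 = 2.7674 bits/symbol


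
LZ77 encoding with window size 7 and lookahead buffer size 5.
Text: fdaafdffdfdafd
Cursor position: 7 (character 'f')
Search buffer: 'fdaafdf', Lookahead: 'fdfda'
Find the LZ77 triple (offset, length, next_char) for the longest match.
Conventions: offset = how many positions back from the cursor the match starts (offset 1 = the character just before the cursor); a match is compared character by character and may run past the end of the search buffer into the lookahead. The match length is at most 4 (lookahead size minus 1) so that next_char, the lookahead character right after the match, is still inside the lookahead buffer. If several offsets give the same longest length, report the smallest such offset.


Try each offset into the search buffer:
  offset=1 (pos 6, char 'f'): match length 1
  offset=2 (pos 5, char 'd'): match length 0
  offset=3 (pos 4, char 'f'): match length 3
  offset=4 (pos 3, char 'a'): match length 0
  offset=5 (pos 2, char 'a'): match length 0
  offset=6 (pos 1, char 'd'): match length 0
  offset=7 (pos 0, char 'f'): match length 2
Longest match has length 3 at offset 3.
next_char = character at position 7 + 3 = 10 -> 'd'

Best match: offset=3, length=3 (matching 'fdf' starting at position 4)
LZ77 triple: (3, 3, 'd')


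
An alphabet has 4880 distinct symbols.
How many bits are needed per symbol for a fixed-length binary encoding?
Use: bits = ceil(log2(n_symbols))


log2(4880) = 12.2527
Bracket: 2^12 = 4096 < 4880 <= 2^13 = 8192
So ceil(log2(4880)) = 13

bits = ceil(log2(4880)) = ceil(12.2527) = 13 bits


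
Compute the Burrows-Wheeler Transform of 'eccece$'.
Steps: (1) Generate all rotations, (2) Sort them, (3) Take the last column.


Rotations (sorted):
  0: $eccece -> last char: e
  1: ccece$e -> last char: e
  2: ce$ecce -> last char: e
  3: cece$ec -> last char: c
  4: e$eccec -> last char: c
  5: eccece$ -> last char: $
  6: ece$ecc -> last char: c


BWT = eeecc$c


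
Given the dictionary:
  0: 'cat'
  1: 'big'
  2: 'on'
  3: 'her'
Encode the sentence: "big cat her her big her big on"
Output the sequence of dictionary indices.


Look up each word in the dictionary:
  'big' -> 1
  'cat' -> 0
  'her' -> 3
  'her' -> 3
  'big' -> 1
  'her' -> 3
  'big' -> 1
  'on' -> 2

Encoded: [1, 0, 3, 3, 1, 3, 1, 2]


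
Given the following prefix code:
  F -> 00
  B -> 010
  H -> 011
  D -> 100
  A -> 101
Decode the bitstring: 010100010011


Decoding step by step:
Bits 010 -> B
Bits 100 -> D
Bits 010 -> B
Bits 011 -> H


Decoded message: BDBH


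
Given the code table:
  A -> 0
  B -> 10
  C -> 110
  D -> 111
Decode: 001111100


Decoding:
0 -> A
0 -> A
111 -> D
110 -> C
0 -> A


Result: AADCA


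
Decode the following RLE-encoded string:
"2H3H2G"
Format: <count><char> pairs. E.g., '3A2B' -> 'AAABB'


Expanding each <count><char> pair:
  2H -> 'HH'
  3H -> 'HHH'
  2G -> 'GG'

Decoded = HHHHHGG


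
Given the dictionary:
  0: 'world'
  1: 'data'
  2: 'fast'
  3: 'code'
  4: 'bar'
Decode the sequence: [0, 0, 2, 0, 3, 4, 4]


Look up each index in the dictionary:
  0 -> 'world'
  0 -> 'world'
  2 -> 'fast'
  0 -> 'world'
  3 -> 'code'
  4 -> 'bar'
  4 -> 'bar'

Decoded: "world world fast world code bar bar"


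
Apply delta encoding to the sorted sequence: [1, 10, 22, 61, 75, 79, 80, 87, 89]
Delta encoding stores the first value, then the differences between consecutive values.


First value: 1
Deltas:
  10 - 1 = 9
  22 - 10 = 12
  61 - 22 = 39
  75 - 61 = 14
  79 - 75 = 4
  80 - 79 = 1
  87 - 80 = 7
  89 - 87 = 2


Delta encoded: [1, 9, 12, 39, 14, 4, 1, 7, 2]


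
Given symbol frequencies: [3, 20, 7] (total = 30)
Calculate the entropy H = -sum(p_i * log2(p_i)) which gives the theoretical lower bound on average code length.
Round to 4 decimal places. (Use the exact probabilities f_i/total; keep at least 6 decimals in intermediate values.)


Per-symbol terms -p_i * log2(p_i) with p_i = f_i/30:
  p = 3/30 = 0.100000: log2(p) = -3.321928, -p*log2(p) = 0.332193
  p = 20/30 = 0.666667: log2(p) = -0.584963, -p*log2(p) = 0.389975
  p = 7/30 = 0.233333: log2(p) = -2.099536, -p*log2(p) = 0.489892
H = 0.332193 + 0.389975 + 0.489892 = 1.212060

H = 1.2121 bits/symbol


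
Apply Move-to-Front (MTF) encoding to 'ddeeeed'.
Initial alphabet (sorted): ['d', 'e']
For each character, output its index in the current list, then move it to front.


MTF encoding:
'd': index 0 in ['d', 'e'] -> ['d', 'e']
'd': index 0 in ['d', 'e'] -> ['d', 'e']
'e': index 1 in ['d', 'e'] -> ['e', 'd']
'e': index 0 in ['e', 'd'] -> ['e', 'd']
'e': index 0 in ['e', 'd'] -> ['e', 'd']
'e': index 0 in ['e', 'd'] -> ['e', 'd']
'd': index 1 in ['e', 'd'] -> ['d', 'e']


Output: [0, 0, 1, 0, 0, 0, 1]


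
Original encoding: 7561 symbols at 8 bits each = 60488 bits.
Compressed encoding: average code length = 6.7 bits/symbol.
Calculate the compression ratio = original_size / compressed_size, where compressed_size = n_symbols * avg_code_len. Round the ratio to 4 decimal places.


original_size = n_symbols * orig_bits = 7561 * 8 = 60488 bits
compressed_size = n_symbols * avg_code_len = 7561 * 6.7 = 50658.7 bits
ratio = original_size / compressed_size = 60488 / 50658.7 = 1.194

Compression ratio = 1.194


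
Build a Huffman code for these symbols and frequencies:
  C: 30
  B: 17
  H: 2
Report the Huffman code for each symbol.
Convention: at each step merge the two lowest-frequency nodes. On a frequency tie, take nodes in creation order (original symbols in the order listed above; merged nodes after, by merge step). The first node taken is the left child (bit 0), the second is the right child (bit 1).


Huffman tree construction:
Step 1: Merge H(2) + B(17) = 19
Step 2: Merge (H+B)(19) + C(30) = 49
Read each symbol's code off the tree from the root (left child = 0, right child = 1).

Codes:
  C: 1 (length 1)
  B: 01 (length 2)
  H: 00 (length 2)
Average code length: 68/49 = 1.3878 bits/symbol


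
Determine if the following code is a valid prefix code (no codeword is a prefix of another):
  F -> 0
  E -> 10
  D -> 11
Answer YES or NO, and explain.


Checking each pair (does one codeword prefix another?):
  F='0' vs E='10': no prefix
  F='0' vs D='11': no prefix
  E='10' vs F='0': no prefix
  E='10' vs D='11': no prefix
  D='11' vs F='0': no prefix
  D='11' vs E='10': no prefix
No violation found over all pairs.

YES -- this is a valid prefix code. No codeword is a prefix of any other codeword.


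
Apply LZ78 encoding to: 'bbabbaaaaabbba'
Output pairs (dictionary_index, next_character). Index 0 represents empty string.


LZ78 encoding steps:
Dictionary: {0: ''}
Step 1: w='' (idx 0), next='b' -> output (0, 'b'), add 'b' as idx 1
Step 2: w='b' (idx 1), next='a' -> output (1, 'a'), add 'ba' as idx 2
Step 3: w='b' (idx 1), next='b' -> output (1, 'b'), add 'bb' as idx 3
Step 4: w='' (idx 0), next='a' -> output (0, 'a'), add 'a' as idx 4
Step 5: w='a' (idx 4), next='a' -> output (4, 'a'), add 'aa' as idx 5
Step 6: w='aa' (idx 5), next='b' -> output (5, 'b'), add 'aab' as idx 6
Step 7: w='bb' (idx 3), next='a' -> output (3, 'a'), add 'bba' as idx 7


Encoded: [(0, 'b'), (1, 'a'), (1, 'b'), (0, 'a'), (4, 'a'), (5, 'b'), (3, 'a')]


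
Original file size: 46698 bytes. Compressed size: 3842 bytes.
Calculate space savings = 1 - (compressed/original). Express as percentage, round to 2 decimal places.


ratio = compressed/original = 3842/46698 = 0.082273
savings = 1 - ratio = 1 - 0.082273 = 0.917727
as a percentage: 0.917727 * 100 = 91.77%

Space savings = 1 - 3842/46698 = 91.77%


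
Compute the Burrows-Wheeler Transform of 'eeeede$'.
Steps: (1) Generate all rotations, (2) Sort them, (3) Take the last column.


Rotations (sorted):
  0: $eeeede -> last char: e
  1: de$eeee -> last char: e
  2: e$eeeed -> last char: d
  3: ede$eee -> last char: e
  4: eede$ee -> last char: e
  5: eeede$e -> last char: e
  6: eeeede$ -> last char: $


BWT = eedeee$


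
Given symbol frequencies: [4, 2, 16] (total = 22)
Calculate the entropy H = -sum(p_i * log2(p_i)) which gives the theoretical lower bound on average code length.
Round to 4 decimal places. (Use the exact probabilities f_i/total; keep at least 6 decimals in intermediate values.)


Per-symbol terms -p_i * log2(p_i) with p_i = f_i/22:
  p = 4/22 = 0.181818: log2(p) = -2.459432, -p*log2(p) = 0.447169
  p = 2/22 = 0.090909: log2(p) = -3.459432, -p*log2(p) = 0.314494
  p = 16/22 = 0.727273: log2(p) = -0.459432, -p*log2(p) = 0.334132
H = 0.447169 + 0.314494 + 0.334132 = 1.095795

H = 1.0958 bits/symbol


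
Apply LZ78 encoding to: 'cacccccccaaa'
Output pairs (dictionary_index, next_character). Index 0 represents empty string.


LZ78 encoding steps:
Dictionary: {0: ''}
Step 1: w='' (idx 0), next='c' -> output (0, 'c'), add 'c' as idx 1
Step 2: w='' (idx 0), next='a' -> output (0, 'a'), add 'a' as idx 2
Step 3: w='c' (idx 1), next='c' -> output (1, 'c'), add 'cc' as idx 3
Step 4: w='cc' (idx 3), next='c' -> output (3, 'c'), add 'ccc' as idx 4
Step 5: w='cc' (idx 3), next='a' -> output (3, 'a'), add 'cca' as idx 5
Step 6: w='a' (idx 2), next='a' -> output (2, 'a'), add 'aa' as idx 6


Encoded: [(0, 'c'), (0, 'a'), (1, 'c'), (3, 'c'), (3, 'a'), (2, 'a')]


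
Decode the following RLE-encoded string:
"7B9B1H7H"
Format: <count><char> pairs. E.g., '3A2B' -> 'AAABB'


Expanding each <count><char> pair:
  7B -> 'BBBBBBB'
  9B -> 'BBBBBBBBB'
  1H -> 'H'
  7H -> 'HHHHHHH'

Decoded = BBBBBBBBBBBBBBBBHHHHHHHH


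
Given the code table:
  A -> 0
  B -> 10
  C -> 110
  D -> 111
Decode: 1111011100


Decoding:
111 -> D
10 -> B
111 -> D
0 -> A
0 -> A


Result: DBDAA


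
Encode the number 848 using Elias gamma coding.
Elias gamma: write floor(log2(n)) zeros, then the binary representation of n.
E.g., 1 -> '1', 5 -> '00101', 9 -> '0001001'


num_bits = floor(log2(848)) + 1 = 10
leading_zeros = num_bits - 1 = 9
binary(848) = 1101010000

Elias gamma(848) = '000000000' + '1101010000' = 0000000001101010000 (19 bits)


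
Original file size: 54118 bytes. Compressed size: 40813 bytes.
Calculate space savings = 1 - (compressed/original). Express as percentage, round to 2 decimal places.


ratio = compressed/original = 40813/54118 = 0.754148
savings = 1 - ratio = 1 - 0.754148 = 0.245852
as a percentage: 0.245852 * 100 = 24.59%

Space savings = 1 - 40813/54118 = 24.59%


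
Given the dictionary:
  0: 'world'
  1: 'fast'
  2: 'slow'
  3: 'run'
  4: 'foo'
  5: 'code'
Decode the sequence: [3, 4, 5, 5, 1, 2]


Look up each index in the dictionary:
  3 -> 'run'
  4 -> 'foo'
  5 -> 'code'
  5 -> 'code'
  1 -> 'fast'
  2 -> 'slow'

Decoded: "run foo code code fast slow"


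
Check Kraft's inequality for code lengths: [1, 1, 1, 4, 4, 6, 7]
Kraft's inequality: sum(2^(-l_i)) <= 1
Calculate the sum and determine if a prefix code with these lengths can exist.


Sum = 2^(-1) + 2^(-1) + 2^(-1) + 2^(-4) + 2^(-4) + 2^(-6) + 2^(-7)
    = 0.5 + 0.5 + 0.5 + 0.0625 + 0.0625 + 0.015625 + 0.0078125
    = 211/128 = 1.6484375
Since 1.6484375 > 1, Kraft's inequality is NOT satisfied.
A prefix code with these lengths CANNOT exist.

Kraft sum = 1.6484375. Not satisfied.


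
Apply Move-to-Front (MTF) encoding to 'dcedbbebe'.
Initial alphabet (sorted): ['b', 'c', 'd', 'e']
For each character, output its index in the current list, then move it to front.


MTF encoding:
'd': index 2 in ['b', 'c', 'd', 'e'] -> ['d', 'b', 'c', 'e']
'c': index 2 in ['d', 'b', 'c', 'e'] -> ['c', 'd', 'b', 'e']
'e': index 3 in ['c', 'd', 'b', 'e'] -> ['e', 'c', 'd', 'b']
'd': index 2 in ['e', 'c', 'd', 'b'] -> ['d', 'e', 'c', 'b']
'b': index 3 in ['d', 'e', 'c', 'b'] -> ['b', 'd', 'e', 'c']
'b': index 0 in ['b', 'd', 'e', 'c'] -> ['b', 'd', 'e', 'c']
'e': index 2 in ['b', 'd', 'e', 'c'] -> ['e', 'b', 'd', 'c']
'b': index 1 in ['e', 'b', 'd', 'c'] -> ['b', 'e', 'd', 'c']
'e': index 1 in ['b', 'e', 'd', 'c'] -> ['e', 'b', 'd', 'c']


Output: [2, 2, 3, 2, 3, 0, 2, 1, 1]


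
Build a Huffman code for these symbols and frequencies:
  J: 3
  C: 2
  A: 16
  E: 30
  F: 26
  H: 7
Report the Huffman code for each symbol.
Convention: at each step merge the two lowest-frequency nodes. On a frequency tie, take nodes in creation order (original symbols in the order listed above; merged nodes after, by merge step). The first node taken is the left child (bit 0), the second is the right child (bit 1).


Huffman tree construction:
Step 1: Merge C(2) + J(3) = 5
Step 2: Merge (C+J)(5) + H(7) = 12
Step 3: Merge ((C+J)+H)(12) + A(16) = 28
Step 4: Merge F(26) + (((C+J)+H)+A)(28) = 54
Step 5: Merge E(30) + (F+(((C+J)+H)+A))(54) = 84
Read each symbol's code off the tree from the root (left child = 0, right child = 1).

Codes:
  J: 11001 (length 5)
  C: 11000 (length 5)
  A: 111 (length 3)
  E: 0 (length 1)
  F: 10 (length 2)
  H: 1101 (length 4)
Average code length: 183/84 = 2.1786 bits/symbol


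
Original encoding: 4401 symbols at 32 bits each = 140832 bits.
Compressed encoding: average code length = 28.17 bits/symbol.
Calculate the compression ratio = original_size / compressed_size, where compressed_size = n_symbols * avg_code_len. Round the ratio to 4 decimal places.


original_size = n_symbols * orig_bits = 4401 * 32 = 140832 bits
compressed_size = n_symbols * avg_code_len = 4401 * 28.17 = 123976.17 bits
ratio = original_size / compressed_size = 140832 / 123976.17 = 1.136

Compression ratio = 1.136


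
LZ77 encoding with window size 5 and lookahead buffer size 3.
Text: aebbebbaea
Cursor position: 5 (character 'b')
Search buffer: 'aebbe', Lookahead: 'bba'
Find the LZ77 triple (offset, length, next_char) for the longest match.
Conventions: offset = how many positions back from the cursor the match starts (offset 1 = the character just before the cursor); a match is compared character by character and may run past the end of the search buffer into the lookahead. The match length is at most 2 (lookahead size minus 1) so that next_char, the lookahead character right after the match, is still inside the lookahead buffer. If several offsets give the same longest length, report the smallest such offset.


Try each offset into the search buffer:
  offset=1 (pos 4, char 'e'): match length 0
  offset=2 (pos 3, char 'b'): match length 1
  offset=3 (pos 2, char 'b'): match length 2
  offset=4 (pos 1, char 'e'): match length 0
  offset=5 (pos 0, char 'a'): match length 0
Longest match has length 2 at offset 3.
next_char = character at position 5 + 2 = 7 -> 'a'

Best match: offset=3, length=2 (matching 'bb' starting at position 2)
LZ77 triple: (3, 2, 'a')


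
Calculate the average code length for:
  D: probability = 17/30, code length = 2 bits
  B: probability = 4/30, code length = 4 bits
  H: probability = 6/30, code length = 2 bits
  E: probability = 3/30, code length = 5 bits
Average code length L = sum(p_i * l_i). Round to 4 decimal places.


Weighted contributions p_i * l_i:
  D: (17/30) * 2 = 34/30
  B: (4/30) * 4 = 16/30
  H: (6/30) * 2 = 12/30
  E: (3/30) * 5 = 15/30
Sum = (34 + 16 + 12 + 15)/30 = 77/30

L = 77/30 = 2.5667 bits/symbol


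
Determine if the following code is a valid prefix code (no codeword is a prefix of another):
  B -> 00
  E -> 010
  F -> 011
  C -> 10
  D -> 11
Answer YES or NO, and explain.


Checking each pair (does one codeword prefix another?):
  B='00' vs E='010': no prefix
  B='00' vs F='011': no prefix
  B='00' vs C='10': no prefix
  B='00' vs D='11': no prefix
  E='010' vs B='00': no prefix
  E='010' vs F='011': no prefix
  E='010' vs C='10': no prefix
  E='010' vs D='11': no prefix
  F='011' vs B='00': no prefix
  F='011' vs E='010': no prefix
  F='011' vs C='10': no prefix
  F='011' vs D='11': no prefix
  C='10' vs B='00': no prefix
  C='10' vs E='010': no prefix
  C='10' vs F='011': no prefix
  C='10' vs D='11': no prefix
  D='11' vs B='00': no prefix
  D='11' vs E='010': no prefix
  D='11' vs F='011': no prefix
  D='11' vs C='10': no prefix
No violation found over all pairs.

YES -- this is a valid prefix code. No codeword is a prefix of any other codeword.


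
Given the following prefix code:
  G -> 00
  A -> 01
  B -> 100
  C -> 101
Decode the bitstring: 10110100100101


Decoding step by step:
Bits 101 -> C
Bits 101 -> C
Bits 00 -> G
Bits 100 -> B
Bits 101 -> C


Decoded message: CCGBC


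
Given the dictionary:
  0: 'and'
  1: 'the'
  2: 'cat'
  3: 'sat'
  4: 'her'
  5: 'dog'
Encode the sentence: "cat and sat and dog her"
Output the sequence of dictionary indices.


Look up each word in the dictionary:
  'cat' -> 2
  'and' -> 0
  'sat' -> 3
  'and' -> 0
  'dog' -> 5
  'her' -> 4

Encoded: [2, 0, 3, 0, 5, 4]


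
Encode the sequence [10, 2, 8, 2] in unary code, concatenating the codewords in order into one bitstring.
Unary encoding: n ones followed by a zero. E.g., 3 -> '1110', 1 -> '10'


Encode each number as n ones followed by a terminating 0:
  10 -> 11111111110 (11 bits)
  2 -> 110 (3 bits)
  8 -> 111111110 (9 bits)
  2 -> 110 (3 bits)
Total length = 11 + 3 + 9 + 3 = 26 bits.

Unary([10, 2, 8, 2]) = 11111111110110111111110110 (26 bits)


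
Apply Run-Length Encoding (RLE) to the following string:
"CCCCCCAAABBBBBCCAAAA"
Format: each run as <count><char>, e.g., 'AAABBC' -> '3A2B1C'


Scanning runs left to right:
  i=0: run of 'C' x 6 -> '6C'
  i=6: run of 'A' x 3 -> '3A'
  i=9: run of 'B' x 5 -> '5B'
  i=14: run of 'C' x 2 -> '2C'
  i=16: run of 'A' x 4 -> '4A'

RLE = 6C3A5B2C4A


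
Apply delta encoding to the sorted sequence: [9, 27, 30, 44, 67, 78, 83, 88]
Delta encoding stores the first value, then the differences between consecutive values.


First value: 9
Deltas:
  27 - 9 = 18
  30 - 27 = 3
  44 - 30 = 14
  67 - 44 = 23
  78 - 67 = 11
  83 - 78 = 5
  88 - 83 = 5


Delta encoded: [9, 18, 3, 14, 23, 11, 5, 5]


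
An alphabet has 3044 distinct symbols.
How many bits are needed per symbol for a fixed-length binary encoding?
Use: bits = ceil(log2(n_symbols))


log2(3044) = 11.5718
Bracket: 2^11 = 2048 < 3044 <= 2^12 = 4096
So ceil(log2(3044)) = 12

bits = ceil(log2(3044)) = ceil(11.5718) = 12 bits


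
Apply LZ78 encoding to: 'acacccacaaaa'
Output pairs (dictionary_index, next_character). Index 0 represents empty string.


LZ78 encoding steps:
Dictionary: {0: ''}
Step 1: w='' (idx 0), next='a' -> output (0, 'a'), add 'a' as idx 1
Step 2: w='' (idx 0), next='c' -> output (0, 'c'), add 'c' as idx 2
Step 3: w='a' (idx 1), next='c' -> output (1, 'c'), add 'ac' as idx 3
Step 4: w='c' (idx 2), next='c' -> output (2, 'c'), add 'cc' as idx 4
Step 5: w='ac' (idx 3), next='a' -> output (3, 'a'), add 'aca' as idx 5
Step 6: w='a' (idx 1), next='a' -> output (1, 'a'), add 'aa' as idx 6
Step 7: w='a' (idx 1), end of input -> output (1, '')


Encoded: [(0, 'a'), (0, 'c'), (1, 'c'), (2, 'c'), (3, 'a'), (1, 'a'), (1, '')]


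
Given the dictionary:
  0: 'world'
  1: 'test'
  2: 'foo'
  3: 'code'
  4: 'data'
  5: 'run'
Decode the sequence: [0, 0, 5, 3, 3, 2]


Look up each index in the dictionary:
  0 -> 'world'
  0 -> 'world'
  5 -> 'run'
  3 -> 'code'
  3 -> 'code'
  2 -> 'foo'

Decoded: "world world run code code foo"


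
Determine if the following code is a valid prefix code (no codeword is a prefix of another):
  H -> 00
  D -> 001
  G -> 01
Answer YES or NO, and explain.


Checking each pair (does one codeword prefix another?):
  H='00' vs D='001': prefix -- VIOLATION

NO -- this is NOT a valid prefix code. H (00) is a prefix of D (001).


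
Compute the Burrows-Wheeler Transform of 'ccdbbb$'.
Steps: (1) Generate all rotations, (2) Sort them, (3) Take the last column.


Rotations (sorted):
  0: $ccdbbb -> last char: b
  1: b$ccdbb -> last char: b
  2: bb$ccdb -> last char: b
  3: bbb$ccd -> last char: d
  4: ccdbbb$ -> last char: $
  5: cdbbb$c -> last char: c
  6: dbbb$cc -> last char: c


BWT = bbbd$cc


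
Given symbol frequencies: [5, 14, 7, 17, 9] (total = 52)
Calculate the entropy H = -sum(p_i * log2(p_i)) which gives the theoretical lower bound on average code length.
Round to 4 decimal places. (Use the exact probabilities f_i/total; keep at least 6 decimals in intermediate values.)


Per-symbol terms -p_i * log2(p_i) with p_i = f_i/52:
  p = 5/52 = 0.096154: log2(p) = -3.378512, -p*log2(p) = 0.324857
  p = 14/52 = 0.269231: log2(p) = -1.893085, -p*log2(p) = 0.509677
  p = 7/52 = 0.134615: log2(p) = -2.893085, -p*log2(p) = 0.389454
  p = 17/52 = 0.326923: log2(p) = -1.612977, -p*log2(p) = 0.527319
  p = 9/52 = 0.173077: log2(p) = -2.530515, -p*log2(p) = 0.437974
H = 0.324857 + 0.509677 + 0.389454 + 0.527319 + 0.437974 = 2.189281

H = 2.1893 bits/symbol


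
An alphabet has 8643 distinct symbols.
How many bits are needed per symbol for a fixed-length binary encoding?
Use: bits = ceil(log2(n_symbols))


log2(8643) = 13.0773
Bracket: 2^13 = 8192 < 8643 <= 2^14 = 16384
So ceil(log2(8643)) = 14

bits = ceil(log2(8643)) = ceil(13.0773) = 14 bits


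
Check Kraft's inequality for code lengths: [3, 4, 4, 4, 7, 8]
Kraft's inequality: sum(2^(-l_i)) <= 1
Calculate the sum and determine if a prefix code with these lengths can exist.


Sum = 2^(-3) + 2^(-4) + 2^(-4) + 2^(-4) + 2^(-7) + 2^(-8)
    = 0.125 + 0.0625 + 0.0625 + 0.0625 + 0.0078125 + 0.00390625
    = 83/256 = 0.32421875
Since 0.32421875 <= 1, Kraft's inequality IS satisfied.
A prefix code with these lengths CAN exist.

Kraft sum = 0.32421875. Satisfied.


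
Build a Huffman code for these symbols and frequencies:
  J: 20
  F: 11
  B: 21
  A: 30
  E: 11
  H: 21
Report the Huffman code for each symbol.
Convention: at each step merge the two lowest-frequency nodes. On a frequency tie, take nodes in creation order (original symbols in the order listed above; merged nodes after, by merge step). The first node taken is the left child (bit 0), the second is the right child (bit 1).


Huffman tree construction:
Step 1: Merge F(11) + E(11) = 22
Step 2: Merge J(20) + B(21) = 41
Step 3: Merge H(21) + (F+E)(22) = 43
Step 4: Merge A(30) + (J+B)(41) = 71
Step 5: Merge (H+(F+E))(43) + (A+(J+B))(71) = 114
Read each symbol's code off the tree from the root (left child = 0, right child = 1).

Codes:
  J: 110 (length 3)
  F: 010 (length 3)
  B: 111 (length 3)
  A: 10 (length 2)
  E: 011 (length 3)
  H: 00 (length 2)
Average code length: 291/114 = 2.5526 bits/symbol


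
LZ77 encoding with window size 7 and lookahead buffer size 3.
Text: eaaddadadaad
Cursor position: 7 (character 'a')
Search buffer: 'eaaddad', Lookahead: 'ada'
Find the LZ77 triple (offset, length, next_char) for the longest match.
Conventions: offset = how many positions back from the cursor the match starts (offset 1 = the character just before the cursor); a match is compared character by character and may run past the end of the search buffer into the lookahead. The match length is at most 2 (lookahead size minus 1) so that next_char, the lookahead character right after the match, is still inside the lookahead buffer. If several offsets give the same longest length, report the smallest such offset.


Try each offset into the search buffer:
  offset=1 (pos 6, char 'd'): match length 0
  offset=2 (pos 5, char 'a'): match length 2
  offset=3 (pos 4, char 'd'): match length 0
  offset=4 (pos 3, char 'd'): match length 0
  offset=5 (pos 2, char 'a'): match length 2
  offset=6 (pos 1, char 'a'): match length 1
  offset=7 (pos 0, char 'e'): match length 0
Longest match has length 2, found at offsets 2, 5; take the smallest, offset 2.
next_char = character at position 7 + 2 = 9 -> 'a'

Best match: offset=2, length=2 (matching 'ad' starting at position 5)
LZ77 triple: (2, 2, 'a')


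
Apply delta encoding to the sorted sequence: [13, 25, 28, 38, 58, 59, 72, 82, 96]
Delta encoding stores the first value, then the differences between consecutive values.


First value: 13
Deltas:
  25 - 13 = 12
  28 - 25 = 3
  38 - 28 = 10
  58 - 38 = 20
  59 - 58 = 1
  72 - 59 = 13
  82 - 72 = 10
  96 - 82 = 14


Delta encoded: [13, 12, 3, 10, 20, 1, 13, 10, 14]


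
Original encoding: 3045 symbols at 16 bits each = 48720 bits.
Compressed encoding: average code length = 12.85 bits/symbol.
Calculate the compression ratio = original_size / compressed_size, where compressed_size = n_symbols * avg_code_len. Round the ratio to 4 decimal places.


original_size = n_symbols * orig_bits = 3045 * 16 = 48720 bits
compressed_size = n_symbols * avg_code_len = 3045 * 12.85 = 39128.25 bits
ratio = original_size / compressed_size = 48720 / 39128.25 = 1.2451

Compression ratio = 1.2451


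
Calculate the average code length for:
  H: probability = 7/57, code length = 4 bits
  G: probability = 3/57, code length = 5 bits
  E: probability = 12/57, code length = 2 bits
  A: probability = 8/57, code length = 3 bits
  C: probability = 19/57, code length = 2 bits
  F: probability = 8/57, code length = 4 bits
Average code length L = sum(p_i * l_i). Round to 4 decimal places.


Weighted contributions p_i * l_i:
  H: (7/57) * 4 = 28/57
  G: (3/57) * 5 = 15/57
  E: (12/57) * 2 = 24/57
  A: (8/57) * 3 = 24/57
  C: (19/57) * 2 = 38/57
  F: (8/57) * 4 = 32/57
Sum = (28 + 15 + 24 + 24 + 38 + 32)/57 = 161/57

L = 161/57 = 2.8246 bits/symbol


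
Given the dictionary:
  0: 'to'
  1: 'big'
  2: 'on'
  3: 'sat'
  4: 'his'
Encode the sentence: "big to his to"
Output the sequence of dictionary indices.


Look up each word in the dictionary:
  'big' -> 1
  'to' -> 0
  'his' -> 4
  'to' -> 0

Encoded: [1, 0, 4, 0]


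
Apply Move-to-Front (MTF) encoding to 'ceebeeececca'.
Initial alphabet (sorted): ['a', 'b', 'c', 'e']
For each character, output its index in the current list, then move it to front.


MTF encoding:
'c': index 2 in ['a', 'b', 'c', 'e'] -> ['c', 'a', 'b', 'e']
'e': index 3 in ['c', 'a', 'b', 'e'] -> ['e', 'c', 'a', 'b']
'e': index 0 in ['e', 'c', 'a', 'b'] -> ['e', 'c', 'a', 'b']
'b': index 3 in ['e', 'c', 'a', 'b'] -> ['b', 'e', 'c', 'a']
'e': index 1 in ['b', 'e', 'c', 'a'] -> ['e', 'b', 'c', 'a']
'e': index 0 in ['e', 'b', 'c', 'a'] -> ['e', 'b', 'c', 'a']
'e': index 0 in ['e', 'b', 'c', 'a'] -> ['e', 'b', 'c', 'a']
'c': index 2 in ['e', 'b', 'c', 'a'] -> ['c', 'e', 'b', 'a']
'e': index 1 in ['c', 'e', 'b', 'a'] -> ['e', 'c', 'b', 'a']
'c': index 1 in ['e', 'c', 'b', 'a'] -> ['c', 'e', 'b', 'a']
'c': index 0 in ['c', 'e', 'b', 'a'] -> ['c', 'e', 'b', 'a']
'a': index 3 in ['c', 'e', 'b', 'a'] -> ['a', 'c', 'e', 'b']


Output: [2, 3, 0, 3, 1, 0, 0, 2, 1, 1, 0, 3]


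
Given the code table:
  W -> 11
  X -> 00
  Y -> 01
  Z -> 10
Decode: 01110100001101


Decoding:
01 -> Y
11 -> W
01 -> Y
00 -> X
00 -> X
11 -> W
01 -> Y


Result: YWYXXWY


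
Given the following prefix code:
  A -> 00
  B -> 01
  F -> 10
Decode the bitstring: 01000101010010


Decoding step by step:
Bits 01 -> B
Bits 00 -> A
Bits 01 -> B
Bits 01 -> B
Bits 01 -> B
Bits 00 -> A
Bits 10 -> F


Decoded message: BABBBAF


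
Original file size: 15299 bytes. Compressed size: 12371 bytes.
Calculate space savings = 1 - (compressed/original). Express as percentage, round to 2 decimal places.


ratio = compressed/original = 12371/15299 = 0.808615
savings = 1 - ratio = 1 - 0.808615 = 0.191385
as a percentage: 0.191385 * 100 = 19.14%

Space savings = 1 - 12371/15299 = 19.14%


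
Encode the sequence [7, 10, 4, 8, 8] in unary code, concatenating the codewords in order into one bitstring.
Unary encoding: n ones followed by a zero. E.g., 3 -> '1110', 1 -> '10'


Encode each number as n ones followed by a terminating 0:
  7 -> 11111110 (8 bits)
  10 -> 11111111110 (11 bits)
  4 -> 11110 (5 bits)
  8 -> 111111110 (9 bits)
  8 -> 111111110 (9 bits)
Total length = 8 + 11 + 5 + 9 + 9 = 42 bits.

Unary([7, 10, 4, 8, 8]) = 111111101111111111011110111111110111111110 (42 bits)
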